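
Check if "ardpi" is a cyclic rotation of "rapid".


Word: "rapid", Candidate: "ardpi"
Method: check if candidate is substring of word+word
"rapidrapid" contains "ardpi"? No
Is rotation = No


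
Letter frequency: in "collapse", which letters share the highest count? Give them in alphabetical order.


Word: "collapse"
Letter counts:
  'a': 1
  'c': 1
  'e': 1
  'l': 2
  'o': 1
  'p': 1
  's': 1
Maximum count = 2
Most frequent = 'l' (2 times each)


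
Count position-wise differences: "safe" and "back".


Comparing character by character (same length = 4):
  Pos 0: 's' vs 'b' !=
  Pos 1: 'a' vs 'a' =
  Pos 2: 'f' vs 'c' !=
  Pos 3: 'e' vs 'k' !=
Hamming distance = 3


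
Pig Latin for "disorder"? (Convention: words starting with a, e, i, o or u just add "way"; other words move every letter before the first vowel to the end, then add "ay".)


Word: "disorder"
Starts with consonant(s) → move to end, add 'ay'
Consonant cluster: "d"
Pig Latin = "isorderday"


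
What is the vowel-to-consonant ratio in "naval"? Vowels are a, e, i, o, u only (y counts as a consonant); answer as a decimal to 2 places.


Word: "naval"
Vowels (a,e,i,o,u): 2
Consonants: 3
Ratio = 2/3
= 0.67


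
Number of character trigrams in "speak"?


Word: "speak" (length 5)
Number of 3-grams = length - 3 + 1 = 5 - 3 + 1
= 3


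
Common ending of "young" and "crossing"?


Word 1: "young"
Word 2: "crossing"
Comparing from end:
  Pos -1: 'g' == 'g'
  Pos -2: 'n' == 'n'
  Pos -3: 'u' != 'i' (stop)
LCS = "ng" (length 2)


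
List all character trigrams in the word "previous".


Word: "previous" (length 8)
Number of trigrams = 8 - 3 + 1 = 6
  Position 0: "pre"
  Position 1: "rev"
  Position 2: "evi"
  Position 3: "vio"
  Position 4: "iou"
  Position 5: "ous"
Trigrams = "pre", "rev", "evi", "vio", "iou", "ous"


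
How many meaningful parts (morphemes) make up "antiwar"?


Word: "antiwar"
Morphemes: anti- / war
Each morpheme carries meaning
= 2 morphemes


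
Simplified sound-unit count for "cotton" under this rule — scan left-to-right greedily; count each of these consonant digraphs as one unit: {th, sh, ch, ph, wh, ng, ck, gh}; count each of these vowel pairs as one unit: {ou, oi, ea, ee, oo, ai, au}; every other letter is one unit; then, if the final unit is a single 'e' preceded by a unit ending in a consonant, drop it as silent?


Word: "cotton" (6 letters)
Left-to-right scan:
  (1) 'c' (letter)
  (2) 'o' (letter)
  (3) 't' (letter)
  (4) 't' (letter)
  (5) 'o' (letter)
  (6) 'n' (letter)
Units from scan: 6
Sound units = 6 units


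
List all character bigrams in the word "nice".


Word: "nice" (length 4)
Number of bigrams = 4 - 2 + 1 = 3
  Position 0: "ni"
  Position 1: "ic"
  Position 2: "ce"
Bigrams = "ni", "ic", "ce"


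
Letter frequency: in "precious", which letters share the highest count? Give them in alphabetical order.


Word: "precious"
Letter counts:
  'c': 1
  'e': 1
  'i': 1
  'o': 1
  'p': 1
  'r': 1
  's': 1
  'u': 1
Maximum count = 1
Most frequent = 'c', 'e', 'i', 'o', 'p', 'r', 's', 'u' (1 time each)


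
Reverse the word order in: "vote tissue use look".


Original: "vote tissue use look"
Words (1..n): vote | tissue | use | look
Reversed (n..1): look | use | tissue | vote
Result = "look use tissue vote"


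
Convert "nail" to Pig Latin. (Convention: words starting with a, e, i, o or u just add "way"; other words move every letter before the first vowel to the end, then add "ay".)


Word: "nail"
Starts with consonant(s) → move to end, add 'ay'
Consonant cluster: "n"
Pig Latin = "ailnay"


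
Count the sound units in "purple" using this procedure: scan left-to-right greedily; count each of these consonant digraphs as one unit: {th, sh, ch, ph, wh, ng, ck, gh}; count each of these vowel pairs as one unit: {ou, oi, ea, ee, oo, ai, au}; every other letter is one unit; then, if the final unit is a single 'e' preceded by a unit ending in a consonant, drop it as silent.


Word: "purple" (6 letters)
Left-to-right scan:
  (1) 'p' (letter)
  (2) 'u' (letter)
  (3) 'r' (letter)
  (4) 'p' (letter)
  (5) 'l' (letter)
  (6) 'e' (letter)
Units from scan: 6
Final unit is 'e' after a consonant -> drop as silent (-1)
Sound units = 5 units


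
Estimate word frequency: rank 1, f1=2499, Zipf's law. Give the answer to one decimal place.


Zipf's law: f(r) = f(1) / r
f(1) = 2499
f(1) = 2499 / 1
= 2499.0 occurrences


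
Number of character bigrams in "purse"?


Word: "purse" (length 5)
Number of 2-grams = length - 2 + 1 = 5 - 2 + 1
= 4


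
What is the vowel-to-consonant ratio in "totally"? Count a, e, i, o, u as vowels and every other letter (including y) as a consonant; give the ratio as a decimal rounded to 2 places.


Word: "totally"
Vowels (a,e,i,o,u): 2
Consonants: 5
Ratio = 2/5
= 0.40


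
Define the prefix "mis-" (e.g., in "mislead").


Prefix: mis-
As in: mislead -> mis- + lead
Meaning = wrongly


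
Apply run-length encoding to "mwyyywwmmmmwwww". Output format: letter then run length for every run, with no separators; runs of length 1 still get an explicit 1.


String: "mwyyywwmmmmwwww"
Scanning for consecutive runs:
  'm' x 1
  'w' x 1
  'y' x 3
  'w' x 2
  'm' x 4
  'w' x 4
RLE = "m1w1y3w2m4w4"


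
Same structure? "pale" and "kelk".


Pattern of "pale": [0, 1, 2, 3]
Pattern of "kelk": [0, 1, 2, 0]
Patterns do not match
Same pattern = No


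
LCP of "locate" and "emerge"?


Word 1: "locate"
Word 2: "emerge"
Comparing from start:
  Pos 0: 'l' != 'e' (stop)
LCP = "" (length 0)


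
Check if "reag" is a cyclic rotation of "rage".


Word: "rage", Candidate: "reag"
Method: check if candidate is substring of word+word
"ragerage" contains "reag"? No
Is rotation = No


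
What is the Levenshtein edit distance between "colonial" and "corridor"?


Word 1: "colonial" (length 8)
Word 2: "corridor" (length 8)
One optimal edit sequence (insert/delete/substitute each cost 1):
  1. keep 'c'
  2. keep 'o'
  3. substitute 'l' -> 'r'  (+1)
  4. substitute 'o' -> 'r'  (+1)
  5. substitute 'n' -> 'i'  (+1)
  6. substitute 'i' -> 'd'  (+1)
  7. substitute 'a' -> 'o'  (+1)
  8. substitute 'l' -> 'r'  (+1)
Total edit operations: 6
Edit distance = 6


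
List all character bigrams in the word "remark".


Word: "remark" (length 6)
Number of bigrams = 6 - 2 + 1 = 5
  Position 0: "re"
  Position 1: "em"
  Position 2: "ma"
  Position 3: "ar"
  Position 4: "rk"
Bigrams = "re", "em", "ma", "ar", "rk"


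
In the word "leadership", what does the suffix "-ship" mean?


Suffix: -ship
As in: leadership -> leader + -ship
Meaning = state / position


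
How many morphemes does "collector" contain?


Word: "collector"
Morphemes: collect / -or
Each morpheme carries meaning
= 2 morphemes


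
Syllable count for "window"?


Word: "window"
Syllable breakdown: win | dow
Counting: 2 parts
= 2 syllables


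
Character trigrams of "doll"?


Word: "doll" (length 4)
Number of trigrams = 4 - 3 + 1 = 2
  Position 0: "dol"
  Position 1: "oll"
Trigrams = "dol", "oll"


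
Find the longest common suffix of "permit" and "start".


Word 1: "permit"
Word 2: "start"
Comparing from end:
  Pos -1: 't' == 't'
  Pos -2: 'i' != 'r' (stop)
LCS = "t" (length 1)


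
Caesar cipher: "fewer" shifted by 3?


Word: "fewer"
Shift: 3
Each letter → (letter + shift) mod 26:
  'f' (5) + 3 = 8 → 'i'
  'e' (4) + 3 = 7 → 'h'
  'w' (22) + 3 = 25 → 'z'
  'e' (4) + 3 = 7 → 'h'
  'r' (17) + 3 = 20 → 'u'
Result = "ihzhu"


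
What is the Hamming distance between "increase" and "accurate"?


Comparing character by character (same length = 8):
  Pos 0: 'i' vs 'a' !=
  Pos 1: 'n' vs 'c' !=
  Pos 2: 'c' vs 'c' =
  Pos 3: 'r' vs 'u' !=
  Pos 4: 'e' vs 'r' !=
  Pos 5: 'a' vs 'a' =
  Pos 6: 's' vs 't' !=
  Pos 7: 'e' vs 'e' =
Hamming distance = 5


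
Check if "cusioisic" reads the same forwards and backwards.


Word: "cusioisic"
Reversed: "cisioisuc"
Forward == Backward? cusioisic != cisioisuc
Palindrome = No


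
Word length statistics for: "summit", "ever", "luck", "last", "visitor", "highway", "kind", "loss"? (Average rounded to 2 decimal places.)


Lengths: "summit"=6, "ever"=4, "luck"=4, "last"=4, "visitor"=7, "highway"=7, "kind"=4, "loss"=4
Sum = 40, Count = 8
Average = 40/8 = 5.00
= avg=5.00, min=4, max=7


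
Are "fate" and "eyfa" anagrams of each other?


Word 1: "fate" → sorted: aeft
Word 2: "eyfa" → sorted: aefy
Same letters? aeft != aefy
Anagram = No


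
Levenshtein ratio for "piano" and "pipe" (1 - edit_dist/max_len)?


Word 1: "piano" (length 5)
Word 2: "pipe" (length 4)
One optimal edit sequence:
  1. keep 'p'
  2. keep 'i'
  3. delete 'a'  (+1)
  4. substitute 'n' -> 'p'  (+1)
  5. substitute 'o' -> 'e'  (+1)
Edit distance = 3
Max length = max(5, 4) = 5
Similarity = 1 - 3/5
= 0.4000


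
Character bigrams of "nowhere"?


Word: "nowhere" (length 7)
Number of bigrams = 7 - 2 + 1 = 6
  Position 0: "no"
  Position 1: "ow"
  Position 2: "wh"
  Position 3: "he"
  Position 4: "er"
  Position 5: "re"
Bigrams = "no", "ow", "wh", "he", "er", "re"


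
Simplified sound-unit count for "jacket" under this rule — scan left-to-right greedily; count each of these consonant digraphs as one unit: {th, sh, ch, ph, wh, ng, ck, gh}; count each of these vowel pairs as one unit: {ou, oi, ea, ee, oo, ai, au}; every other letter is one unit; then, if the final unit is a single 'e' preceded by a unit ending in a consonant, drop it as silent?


Word: "jacket" (6 letters)
Left-to-right scan:
  [1] 'j' (letter)
  [2] 'a' (letter)
  [3] 'ck' (digraph)
  [4] 'e' (letter)
  [5] 't' (letter)
Units from scan: 5
Sound units = 5 units


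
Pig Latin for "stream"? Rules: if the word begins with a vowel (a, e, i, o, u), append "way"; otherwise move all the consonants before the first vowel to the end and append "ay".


Word: "stream"
Starts with consonant(s) → move to end, add 'ay'
Consonant cluster: "str"
Pig Latin = "eamstray"


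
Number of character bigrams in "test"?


Word: "test" (length 4)
Number of 2-grams = length - 2 + 1 = 4 - 2 + 1
= 3


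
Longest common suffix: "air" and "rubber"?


Word 1: "air"
Word 2: "rubber"
Comparing from end:
  Pos -1: 'r' == 'r'
  Pos -2: 'i' != 'e' (stop)
LCS = "r" (length 1)


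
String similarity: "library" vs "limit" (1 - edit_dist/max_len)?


Word 1: "library" (length 7)
Word 2: "limit" (length 5)
One optimal edit sequence:
  1. keep 'l'
  2. keep 'i'
  3. delete 'b'  (+1)
  4. delete 'r'  (+1)
  5. substitute 'a' -> 'm'  (+1)
  6. substitute 'r' -> 'i'  (+1)
  7. substitute 'y' -> 't'  (+1)
Edit distance = 5
Max length = max(7, 5) = 7
Similarity = 1 - 5/7
= 0.2857


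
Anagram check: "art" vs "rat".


Word 1: "art" → sorted: art
Word 2: "rat" → sorted: art
Same letters? art == art
Anagram = Yes


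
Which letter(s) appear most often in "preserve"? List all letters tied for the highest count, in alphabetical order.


Word: "preserve"
Letter counts:
  'e': 3
  'p': 1
  'r': 2
  's': 1
  'v': 1
Maximum count = 3
Most frequent = 'e' (3 times each)


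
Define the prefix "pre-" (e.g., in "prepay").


Prefix: pre-
Example: prepay (pre- + pay)
Meaning = before


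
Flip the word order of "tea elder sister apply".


Original: "tea elder sister apply"
Words (1..n): tea | elder | sister | apply
Reversed (n..1): apply | sister | elder | tea
Result = "apply sister elder tea"


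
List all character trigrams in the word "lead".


Word: "lead" (length 4)
Number of trigrams = 4 - 3 + 1 = 2
  Position 0: "lea"
  Position 1: "ead"
Trigrams = "lea", "ead"


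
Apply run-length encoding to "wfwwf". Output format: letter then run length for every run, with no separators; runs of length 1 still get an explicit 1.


String: "wfwwf"
Scanning for consecutive runs:
  'w' x 1
  'f' x 1
  'w' x 2
  'f' x 1
RLE = "w1f1w2f1"


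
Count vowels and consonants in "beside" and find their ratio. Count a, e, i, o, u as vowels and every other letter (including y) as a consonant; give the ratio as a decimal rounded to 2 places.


Word: "beside"
Vowels (a,e,i,o,u): 3
Consonants: 3
Ratio = 3/3
= 1.00


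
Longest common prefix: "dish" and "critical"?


Word 1: "dish"
Word 2: "critical"
Comparing from start:
  Pos 0: 'd' != 'c' (stop)
LCP = "" (length 0)


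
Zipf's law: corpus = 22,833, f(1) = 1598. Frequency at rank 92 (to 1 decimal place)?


Zipf's law: f(r) = f(1) / r
f(1) = 1598
f(92) = 1598 / 92
= 17.4 occurrences


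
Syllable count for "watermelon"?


Word: "watermelon"
Syllable breakdown: wa | ter | mel | on
Counting: 4 parts
= 4 syllables


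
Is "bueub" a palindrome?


Word: "bueub"
Reversed: "bueub"
Forward == Backward? bueub == bueub
Palindrome = Yes


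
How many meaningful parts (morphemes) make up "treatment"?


Word: "treatment"
Morphemes: treat / -ment
Each morpheme carries meaning
= 2 morphemes


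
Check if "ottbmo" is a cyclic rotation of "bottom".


Word: "bottom", Candidate: "ottbmo"
Method: check if candidate is substring of word+word
"bottombottom" contains "ottbmo"? No
Is rotation = No


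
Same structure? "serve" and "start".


Pattern of "serve": [0, 1, 2, 3, 1]
Pattern of "start": [0, 1, 2, 3, 1]
Patterns match
Same pattern = Yes


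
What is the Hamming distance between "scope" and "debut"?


Comparing character by character (same length = 5):
  Pos 0: 's' vs 'd' !=
  Pos 1: 'c' vs 'e' !=
  Pos 2: 'o' vs 'b' !=
  Pos 3: 'p' vs 'u' !=
  Pos 4: 'e' vs 't' !=
Hamming distance = 5


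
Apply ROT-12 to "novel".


Word: "novel"
Shift: 12
Each letter → (letter + shift) mod 26:
  'n' (13) + 12 = 25 → 'z'
  'o' (14) + 12 = 0 → 'a'
  'v' (21) + 12 = 7 → 'h'
  'e' (4) + 12 = 16 → 'q'
  'l' (11) + 12 = 23 → 'x'
Result = "zahqx"


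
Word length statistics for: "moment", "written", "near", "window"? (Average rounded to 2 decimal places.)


Lengths: "moment"=6, "written"=7, "near"=4, "window"=6
Sum = 23, Count = 4
Average = 23/4 = 5.75
= avg=5.75, min=4, max=7


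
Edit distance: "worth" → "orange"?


Word 1: "worth" (length 5)
Word 2: "orange" (length 6)
One optimal edit sequence (insert/delete/substitute each cost 1):
  1. delete 'w'  (+1)
  2. keep 'o'
  3. keep 'r'
  4. insert 'a'  (+1)
  5. insert 'n'  (+1)
  6. substitute 't' -> 'g'  (+1)
  7. substitute 'h' -> 'e'  (+1)
Total edit operations: 5
Edit distance = 5


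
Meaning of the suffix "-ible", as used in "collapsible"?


Suffix: -ible
As in: collapsible -> collapse + -ible, with a spelling change
Meaning = capable of


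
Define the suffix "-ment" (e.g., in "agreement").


Suffix: -ment
Example: agreement (agree + -ment)
Meaning = result of action


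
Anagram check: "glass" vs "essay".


Word 1: "glass" → sorted: aglss
Word 2: "essay" → sorted: aessy
Same letters? aglss != aessy
Anagram = No


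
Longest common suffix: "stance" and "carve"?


Word 1: "stance"
Word 2: "carve"
Comparing from end:
  Pos -1: 'e' == 'e'
  Pos -2: 'c' != 'v' (stop)
LCS = "e" (length 1)


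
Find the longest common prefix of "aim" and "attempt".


Word 1: "aim"
Word 2: "attempt"
Comparing from start:
  Pos 0: 'a' == 'a'
  Pos 1: 'i' != 't' (stop)
LCP = "a" (length 1)


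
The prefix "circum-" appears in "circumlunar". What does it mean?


Prefix: circum-
Example: circumlunar (circum- + lunar)
Meaning = around


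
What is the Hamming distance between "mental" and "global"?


Comparing character by character (same length = 6):
  Pos 0: 'm' vs 'g' !=
  Pos 1: 'e' vs 'l' !=
  Pos 2: 'n' vs 'o' !=
  Pos 3: 't' vs 'b' !=
  Pos 4: 'a' vs 'a' =
  Pos 5: 'l' vs 'l' =
Hamming distance = 4


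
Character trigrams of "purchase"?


Word: "purchase" (length 8)
Number of trigrams = 8 - 3 + 1 = 6
  Position 0: "pur"
  Position 1: "urc"
  Position 2: "rch"
  Position 3: "cha"
  Position 4: "has"
  Position 5: "ase"
Trigrams = "pur", "urc", "rch", "cha", "has", "ase"


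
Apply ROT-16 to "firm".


Word: "firm"
Shift: 16
Each letter → (letter + shift) mod 26:
  'f' (5) + 16 = 21 → 'v'
  'i' (8) + 16 = 24 → 'y'
  'r' (17) + 16 = 7 → 'h'
  'm' (12) + 16 = 2 → 'c'
Result = "vyhc"


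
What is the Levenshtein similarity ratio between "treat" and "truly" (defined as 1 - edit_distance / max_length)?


Word 1: "treat" (length 5)
Word 2: "truly" (length 5)
One optimal edit sequence:
  1. keep 't'
  2. keep 'r'
  3. substitute 'e' -> 'u'  (+1)
  4. substitute 'a' -> 'l'  (+1)
  5. substitute 't' -> 'y'  (+1)
Edit distance = 3
Max length = max(5, 5) = 5
Similarity = 1 - 3/5
= 0.4000


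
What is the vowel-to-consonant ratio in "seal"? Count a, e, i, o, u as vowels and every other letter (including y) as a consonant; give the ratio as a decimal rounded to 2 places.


Word: "seal"
Vowels (a,e,i,o,u): 2
Consonants: 2
Ratio = 2/2
= 1.00


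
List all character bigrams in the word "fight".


Word: "fight" (length 5)
Number of bigrams = 5 - 2 + 1 = 4
  Position 0: "fi"
  Position 1: "ig"
  Position 2: "gh"
  Position 3: "ht"
Bigrams = "fi", "ig", "gh", "ht"


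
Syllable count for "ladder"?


Word: "ladder"
Syllable breakdown: lad | der
Counting: 2 parts
= 2 syllables


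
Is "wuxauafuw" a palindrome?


Word: "wuxauafuw"
Reversed: "wufauaxuw"
Forward == Backward? wuxauafuw != wufauaxuw
Palindrome = No


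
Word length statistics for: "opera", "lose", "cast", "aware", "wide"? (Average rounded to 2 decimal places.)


Lengths: "opera"=5, "lose"=4, "cast"=4, "aware"=5, "wide"=4
Sum = 22, Count = 5
Average = 22/5 = 4.40
= avg=4.40, min=4, max=5


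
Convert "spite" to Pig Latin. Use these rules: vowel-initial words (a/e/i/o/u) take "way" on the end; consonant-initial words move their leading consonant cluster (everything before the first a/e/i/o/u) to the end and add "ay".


Word: "spite"
Starts with consonant(s) → move to end, add 'ay'
Consonant cluster: "sp"
Pig Latin = "itespay"


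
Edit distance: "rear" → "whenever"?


Word 1: "rear" (length 4)
Word 2: "whenever" (length 8)
One optimal edit sequence (insert/delete/substitute each cost 1):
  1. insert 'w'  (+1)
  2. insert 'h'  (+1)
  3. insert 'e'  (+1)
  4. substitute 'r' -> 'n'  (+1)
  5. keep 'e'
  6. insert 'v'  (+1)
  7. substitute 'a' -> 'e'  (+1)
  8. keep 'r'
Total edit operations: 6
Edit distance = 6


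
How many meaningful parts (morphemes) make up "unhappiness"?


Word: "unhappiness"
Morphemes: un- / happi / -ness
Each morpheme carries meaning
= 3 morphemes


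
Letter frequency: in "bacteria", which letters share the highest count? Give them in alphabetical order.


Word: "bacteria"
Letter counts:
  'a': 2
  'b': 1
  'c': 1
  'e': 1
  'i': 1
  'r': 1
  't': 1
Maximum count = 2
Most frequent = 'a' (2 times each)


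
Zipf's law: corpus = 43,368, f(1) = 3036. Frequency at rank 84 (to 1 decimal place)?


Zipf's law: f(r) = f(1) / r
f(1) = 3036
f(84) = 3036 / 84
= 36.1 occurrences


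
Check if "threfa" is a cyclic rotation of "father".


Word: "father", Candidate: "threfa"
Method: check if candidate is substring of word+word
"fatherfather" contains "threfa"? No
Is rotation = No


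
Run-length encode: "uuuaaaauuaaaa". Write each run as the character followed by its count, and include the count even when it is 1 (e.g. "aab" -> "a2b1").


String: "uuuaaaauuaaaa"
Scanning for consecutive runs:
  'u' x 3
  'a' x 4
  'u' x 2
  'a' x 4
RLE = "u3a4u2a4"


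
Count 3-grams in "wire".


Word: "wire" (length 4)
Number of 3-grams = length - 3 + 1 = 4 - 3 + 1
= 2


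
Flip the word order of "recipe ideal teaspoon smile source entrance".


Original: "recipe ideal teaspoon smile source entrance"
Words (1..n): recipe | ideal | teaspoon | smile | source | entrance
Reversed (n..1): entrance | source | smile | teaspoon | ideal | recipe
Result = "entrance source smile teaspoon ideal recipe"


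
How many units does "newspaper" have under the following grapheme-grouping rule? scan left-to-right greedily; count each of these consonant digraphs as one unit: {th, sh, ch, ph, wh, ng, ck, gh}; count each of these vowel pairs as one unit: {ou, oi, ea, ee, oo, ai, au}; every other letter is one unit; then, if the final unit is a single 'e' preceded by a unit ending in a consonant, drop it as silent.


Word: "newspaper" (9 letters)
Left-to-right scan:
  [1] 'n' (letter)
  [2] 'e' (letter)
  [3] 'w' (letter)
  [4] 's' (letter)
  [5] 'p' (letter)
  [6] 'a' (letter)
  [7] 'p' (letter)
  [8] 'e' (letter)
  [9] 'r' (letter)
Units from scan: 9
Sound units = 9 units


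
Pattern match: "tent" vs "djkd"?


Pattern of "tent": [0, 1, 2, 0]
Pattern of "djkd": [0, 1, 2, 0]
Patterns match
Same pattern = Yes


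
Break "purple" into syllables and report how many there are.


Word: "purple"
Syllable breakdown: pur · ple
Counting: 2 parts
= 2 syllables


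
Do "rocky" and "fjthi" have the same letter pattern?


Pattern of "rocky": [0, 1, 2, 3, 4]
Pattern of "fjthi": [0, 1, 2, 3, 4]
Patterns match
Same pattern = Yes


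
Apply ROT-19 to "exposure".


Word: "exposure"
Shift: 19
Each letter → (letter + shift) mod 26:
  'e' (4) + 19 = 23 → 'x'
  'x' (23) + 19 = 16 → 'q'
  'p' (15) + 19 = 8 → 'i'
  'o' (14) + 19 = 7 → 'h'
  's' (18) + 19 = 11 → 'l'
  'u' (20) + 19 = 13 → 'n'
  'r' (17) + 19 = 10 → 'k'
  'e' (4) + 19 = 23 → 'x'
Result = "xqihlnkx"


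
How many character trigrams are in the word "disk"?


Word: "disk" (length 4)
Number of 3-grams = length - 3 + 1 = 4 - 3 + 1
= 2


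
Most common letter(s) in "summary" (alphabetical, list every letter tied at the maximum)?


Word: "summary"
Letter counts:
  'a': 1
  'm': 2
  'r': 1
  's': 1
  'u': 1
  'y': 1
Maximum count = 2
Most frequent = 'm' (2 times each)


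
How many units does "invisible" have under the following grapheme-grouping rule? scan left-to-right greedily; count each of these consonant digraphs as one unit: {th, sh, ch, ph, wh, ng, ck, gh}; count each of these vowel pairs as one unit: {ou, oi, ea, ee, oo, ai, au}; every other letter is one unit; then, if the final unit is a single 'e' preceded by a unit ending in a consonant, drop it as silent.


Word: "invisible" (9 letters)
Left-to-right scan:
  1. 'i' (letter)
  2. 'n' (letter)
  3. 'v' (letter)
  4. 'i' (letter)
  5. 's' (letter)
  6. 'i' (letter)
  7. 'b' (letter)
  8. 'l' (letter)
  9. 'e' (letter)
Units from scan: 9
Final unit is 'e' after a consonant -> drop as silent (-1)
Sound units = 8 units


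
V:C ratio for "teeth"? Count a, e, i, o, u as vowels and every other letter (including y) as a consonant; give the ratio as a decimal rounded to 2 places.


Word: "teeth"
Vowels (a,e,i,o,u): 2
Consonants: 3
Ratio = 2/3
= 0.67


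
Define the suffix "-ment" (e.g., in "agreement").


Suffix: -ment
As in: agreement -> agree + -ment
Meaning = result of action


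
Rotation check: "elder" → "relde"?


Word: "elder", Candidate: "relde"
Method: check if candidate is substring of word+word
"elderelder" contains "relde"? Yes
Is rotation = Yes


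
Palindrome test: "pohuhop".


Word: "pohuhop"
Reversed: "pohuhop"
Forward == Backward? pohuhop == pohuhop
Palindrome = Yes


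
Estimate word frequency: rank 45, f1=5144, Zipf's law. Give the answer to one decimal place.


Zipf's law: f(r) = f(1) / r
f(1) = 5144
f(45) = 5144 / 45
= 114.3 occurrences


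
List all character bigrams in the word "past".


Word: "past" (length 4)
Number of bigrams = 4 - 2 + 1 = 3
  Position 0: "pa"
  Position 1: "as"
  Position 2: "st"
Bigrams = "pa", "as", "st"


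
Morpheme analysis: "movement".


Word: "movement"
Morphemes: move / -ment
Each morpheme carries meaning
= 2 morphemes


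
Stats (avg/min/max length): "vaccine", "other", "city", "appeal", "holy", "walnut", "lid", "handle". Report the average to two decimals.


Lengths: "vaccine"=7, "other"=5, "city"=4, "appeal"=6, "holy"=4, "walnut"=6, "lid"=3, "handle"=6
Sum = 41, Count = 8
Average = 41/8 = 5.13
= avg=5.13, min=3, max=7


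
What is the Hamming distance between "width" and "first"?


Comparing character by character (same length = 5):
  Pos 0: 'w' vs 'f' !=
  Pos 1: 'i' vs 'i' =
  Pos 2: 'd' vs 'r' !=
  Pos 3: 't' vs 's' !=
  Pos 4: 'h' vs 't' !=
Hamming distance = 4


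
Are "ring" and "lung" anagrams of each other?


Word 1: "ring" → sorted: ginr
Word 2: "lung" → sorted: glnu
Same letters? ginr != glnu
Anagram = No


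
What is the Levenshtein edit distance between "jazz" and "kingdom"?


Word 1: "jazz" (length 4)
Word 2: "kingdom" (length 7)
One optimal edit sequence (insert/delete/substitute each cost 1):
  1. insert 'k'  (+1)
  2. insert 'i'  (+1)
  3. insert 'n'  (+1)
  4. substitute 'j' -> 'g'  (+1)
  5. substitute 'a' -> 'd'  (+1)
  6. substitute 'z' -> 'o'  (+1)
  7. substitute 'z' -> 'm'  (+1)
Total edit operations: 7
Edit distance = 7


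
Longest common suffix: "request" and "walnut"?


Word 1: "request"
Word 2: "walnut"
Comparing from end:
  Pos -1: 't' == 't'
  Pos -2: 's' != 'u' (stop)
LCS = "t" (length 1)


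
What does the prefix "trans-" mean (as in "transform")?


Prefix: trans-
As in: transform -> trans- + form
Meaning = across


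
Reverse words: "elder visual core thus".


Original: "elder visual core thus"
Words (1..n): elder | visual | core | thus
Reversed (n..1): thus | core | visual | elder
Result = "thus core visual elder"


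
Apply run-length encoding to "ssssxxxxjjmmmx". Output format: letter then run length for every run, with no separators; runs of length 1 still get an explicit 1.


String: "ssssxxxxjjmmmx"
Scanning for consecutive runs:
  's' x 4
  'x' x 4
  'j' x 2
  'm' x 3
  'x' x 1
RLE = "s4x4j2m3x1"


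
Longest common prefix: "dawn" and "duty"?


Word 1: "dawn"
Word 2: "duty"
Comparing from start:
  Pos 0: 'd' == 'd'
  Pos 1: 'a' != 'u' (stop)
LCP = "d" (length 1)


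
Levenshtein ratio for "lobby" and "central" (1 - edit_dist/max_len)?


Word 1: "lobby" (length 5)
Word 2: "central" (length 7)
One optimal edit sequence:
  1. insert 'c'  (+1)
  2. insert 'e'  (+1)
  3. substitute 'l' -> 'n'  (+1)
  4. substitute 'o' -> 't'  (+1)
  5. substitute 'b' -> 'r'  (+1)
  6. substitute 'b' -> 'a'  (+1)
  7. substitute 'y' -> 'l'  (+1)
Edit distance = 7
Max length = max(5, 7) = 7
Similarity = 1 - 7/7
= 0.0000


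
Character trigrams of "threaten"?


Word: "threaten" (length 8)
Number of trigrams = 8 - 3 + 1 = 6
  Position 0: "thr"
  Position 1: "hre"
  Position 2: "rea"
  Position 3: "eat"
  Position 4: "ate"
  Position 5: "ten"
Trigrams = "thr", "hre", "rea", "eat", "ate", "ten"


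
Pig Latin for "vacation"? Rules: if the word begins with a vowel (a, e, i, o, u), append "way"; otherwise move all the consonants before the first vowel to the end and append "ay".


Word: "vacation"
Starts with consonant(s) → move to end, add 'ay'
Consonant cluster: "v"
Pig Latin = "acationvay"


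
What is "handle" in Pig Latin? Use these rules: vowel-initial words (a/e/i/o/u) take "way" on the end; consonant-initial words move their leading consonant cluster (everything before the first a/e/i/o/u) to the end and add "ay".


Word: "handle"
Starts with consonant(s) → move to end, add 'ay'
Consonant cluster: "h"
Pig Latin = "andlehay"


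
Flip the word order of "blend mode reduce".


Original: "blend mode reduce"
Words (1..n): blend | mode | reduce
Reversed (n..1): reduce | mode | blend
Result = "reduce mode blend"


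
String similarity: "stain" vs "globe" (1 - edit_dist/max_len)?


Word 1: "stain" (length 5)
Word 2: "globe" (length 5)
One optimal edit sequence:
  1. substitute 's' -> 'g'  (+1)
  2. substitute 't' -> 'l'  (+1)
  3. substitute 'a' -> 'o'  (+1)
  4. substitute 'i' -> 'b'  (+1)
  5. substitute 'n' -> 'e'  (+1)
Edit distance = 5
Max length = max(5, 5) = 5
Similarity = 1 - 5/5
= 0.0000


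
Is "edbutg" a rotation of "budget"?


Word: "budget", Candidate: "edbutg"
Method: check if candidate is substring of word+word
"budgetbudget" contains "edbutg"? No
Is rotation = No


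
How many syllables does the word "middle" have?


Word: "middle"
Syllable breakdown: mid / dle
Counting: 2 parts
= 2 syllables


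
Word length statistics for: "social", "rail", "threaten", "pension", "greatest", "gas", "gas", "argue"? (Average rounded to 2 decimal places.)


Lengths: "social"=6, "rail"=4, "threaten"=8, "pension"=7, "greatest"=8, "gas"=3, "gas"=3, "argue"=5
Sum = 44, Count = 8
Average = 44/8 = 5.50
= avg=5.50, min=3, max=8


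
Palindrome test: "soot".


Word: "soot"
Reversed: "toos"
Forward == Backward? soot != toos
Palindrome = No


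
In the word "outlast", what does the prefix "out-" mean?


Prefix: out-
Example: outlast (out- + last)
Meaning = surpass


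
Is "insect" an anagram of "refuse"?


Word 1: "refuse" → sorted: eefrsu
Word 2: "insect" → sorted: ceinst
Same letters? eefrsu != ceinst
Anagram = No


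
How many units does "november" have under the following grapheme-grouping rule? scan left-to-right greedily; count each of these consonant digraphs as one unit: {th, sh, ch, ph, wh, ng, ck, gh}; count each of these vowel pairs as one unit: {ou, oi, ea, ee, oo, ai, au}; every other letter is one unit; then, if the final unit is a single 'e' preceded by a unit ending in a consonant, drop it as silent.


Word: "november" (8 letters)
Left-to-right scan:
  [1] 'n' (letter)
  [2] 'o' (letter)
  [3] 'v' (letter)
  [4] 'e' (letter)
  [5] 'm' (letter)
  [6] 'b' (letter)
  [7] 'e' (letter)
  [8] 'r' (letter)
Units from scan: 8
Sound units = 8 units


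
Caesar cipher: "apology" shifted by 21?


Word: "apology"
Shift: 21
Each letter → (letter + shift) mod 26:
  'a' (0) + 21 = 21 → 'v'
  'p' (15) + 21 = 10 → 'k'
  'o' (14) + 21 = 9 → 'j'
  'l' (11) + 21 = 6 → 'g'
  'o' (14) + 21 = 9 → 'j'
  'g' (6) + 21 = 1 → 'b'
  'y' (24) + 21 = 19 → 't'
Result = "vkjgjbt"


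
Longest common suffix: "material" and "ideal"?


Word 1: "material"
Word 2: "ideal"
Comparing from end:
  Pos -1: 'l' == 'l'
  Pos -2: 'a' == 'a'
  Pos -3: 'i' != 'e' (stop)
LCS = "al" (length 2)


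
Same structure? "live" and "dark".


Pattern of "live": [0, 1, 2, 3]
Pattern of "dark": [0, 1, 2, 3]
Patterns match
Same pattern = Yes


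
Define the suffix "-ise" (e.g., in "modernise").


Suffix: -ise
Example: modernise = modern + -ise
Meaning = to make


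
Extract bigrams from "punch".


Word: "punch" (length 5)
Number of bigrams = 5 - 2 + 1 = 4
  Position 0: "pu"
  Position 1: "un"
  Position 2: "nc"
  Position 3: "ch"
Bigrams = "pu", "un", "nc", "ch"


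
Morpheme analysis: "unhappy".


Word: "unhappy"
Morphemes: un- / happy
Each morpheme carries meaning
= 2 morphemes


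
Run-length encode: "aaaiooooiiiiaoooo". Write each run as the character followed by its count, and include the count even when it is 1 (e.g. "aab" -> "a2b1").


String: "aaaiooooiiiiaoooo"
Scanning for consecutive runs:
  'a' x 3
  'i' x 1
  'o' x 4
  'i' x 4
  'a' x 1
  'o' x 4
RLE = "a3i1o4i4a1o4"


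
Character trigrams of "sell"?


Word: "sell" (length 4)
Number of trigrams = 4 - 3 + 1 = 2
  Position 0: "sel"
  Position 1: "ell"
Trigrams = "sel", "ell"


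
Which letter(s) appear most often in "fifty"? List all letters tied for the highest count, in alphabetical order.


Word: "fifty"
Letter counts:
  'f': 2
  'i': 1
  't': 1
  'y': 1
Maximum count = 2
Most frequent = 'f' (2 times each)


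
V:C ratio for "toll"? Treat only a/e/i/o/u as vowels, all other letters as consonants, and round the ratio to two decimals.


Word: "toll"
Vowels (a,e,i,o,u): 1
Consonants: 3
Ratio = 1/3
= 0.33


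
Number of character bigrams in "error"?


Word: "error" (length 5)
Number of 2-grams = length - 2 + 1 = 5 - 2 + 1
= 4


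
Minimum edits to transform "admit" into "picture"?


Word 1: "admit" (length 5)
Word 2: "picture" (length 7)
One optimal edit sequence (insert/delete/substitute each cost 1):
  1. insert 'p'  (+1)
  2. insert 'i'  (+1)
  3. substitute 'a' -> 'c'  (+1)
  4. substitute 'd' -> 't'  (+1)
  5. substitute 'm' -> 'u'  (+1)
  6. substitute 'i' -> 'r'  (+1)
  7. substitute 't' -> 'e'  (+1)
Total edit operations: 7
Edit distance = 7


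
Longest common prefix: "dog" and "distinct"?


Word 1: "dog"
Word 2: "distinct"
Comparing from start:
  Pos 0: 'd' == 'd'
  Pos 1: 'o' != 'i' (stop)
LCP = "d" (length 1)


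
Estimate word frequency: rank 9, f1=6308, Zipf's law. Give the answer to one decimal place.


Zipf's law: f(r) = f(1) / r
f(1) = 6308
f(9) = 6308 / 9
= 700.9 occurrences


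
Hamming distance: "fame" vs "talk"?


Comparing character by character (same length = 4):
  Pos 0: 'f' vs 't' !=
  Pos 1: 'a' vs 'a' =
  Pos 2: 'm' vs 'l' !=
  Pos 3: 'e' vs 'k' !=
Hamming distance = 3


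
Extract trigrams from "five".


Word: "five" (length 4)
Number of trigrams = 4 - 3 + 1 = 2
  Position 0: "fiv"
  Position 1: "ive"
Trigrams = "fiv", "ive"


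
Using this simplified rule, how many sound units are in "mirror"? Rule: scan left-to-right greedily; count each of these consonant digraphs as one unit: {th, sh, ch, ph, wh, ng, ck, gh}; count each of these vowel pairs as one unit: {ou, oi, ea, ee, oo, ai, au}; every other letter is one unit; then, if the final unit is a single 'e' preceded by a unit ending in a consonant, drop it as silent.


Word: "mirror" (6 letters)
Left-to-right scan:
  [1] 'm' (letter)
  [2] 'i' (letter)
  [3] 'r' (letter)
  [4] 'r' (letter)
  [5] 'o' (letter)
  [6] 'r' (letter)
Units from scan: 6
Sound units = 6 units


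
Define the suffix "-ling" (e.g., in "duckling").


Suffix: -ling
Example: duckling (duck + -ling)
Meaning = small / young


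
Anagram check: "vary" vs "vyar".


Word 1: "vary" → sorted: arvy
Word 2: "vyar" → sorted: arvy
Same letters? arvy == arvy
Anagram = Yes


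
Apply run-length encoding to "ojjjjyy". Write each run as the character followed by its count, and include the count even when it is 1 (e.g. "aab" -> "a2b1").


String: "ojjjjyy"
Scanning for consecutive runs:
  'o' x 1
  'j' x 4
  'y' x 2
RLE = "o1j4y2"


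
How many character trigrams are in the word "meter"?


Word: "meter" (length 5)
Number of 3-grams = length - 3 + 1 = 5 - 3 + 1
= 3


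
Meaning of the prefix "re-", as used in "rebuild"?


Prefix: re-
Example: rebuild (re- + build)
Meaning = again


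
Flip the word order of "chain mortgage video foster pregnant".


Original: "chain mortgage video foster pregnant"
Words (1..n): chain | mortgage | video | foster | pregnant
Reversed (n..1): pregnant | foster | video | mortgage | chain
Result = "pregnant foster video mortgage chain"


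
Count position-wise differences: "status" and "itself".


Comparing character by character (same length = 6):
  Pos 0: 's' vs 'i' !=
  Pos 1: 't' vs 't' =
  Pos 2: 'a' vs 's' !=
  Pos 3: 't' vs 'e' !=
  Pos 4: 'u' vs 'l' !=
  Pos 5: 's' vs 'f' !=
Hamming distance = 5


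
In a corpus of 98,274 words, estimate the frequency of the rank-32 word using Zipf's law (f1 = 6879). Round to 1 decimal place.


Zipf's law: f(r) = f(1) / r
f(1) = 6879
f(32) = 6879 / 32
= 215.0 occurrences


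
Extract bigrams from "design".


Word: "design" (length 6)
Number of bigrams = 6 - 2 + 1 = 5
  Position 0: "de"
  Position 1: "es"
  Position 2: "si"
  Position 3: "ig"
  Position 4: "gn"
Bigrams = "de", "es", "si", "ig", "gn"


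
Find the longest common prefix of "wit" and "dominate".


Word 1: "wit"
Word 2: "dominate"
Comparing from start:
  Pos 0: 'w' != 'd' (stop)
LCP = "" (length 0)


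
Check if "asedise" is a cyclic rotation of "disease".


Word: "disease", Candidate: "asedise"
Method: check if candidate is substring of word+word
"diseasedisease" contains "asedise"? Yes
Is rotation = Yes


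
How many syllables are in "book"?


Word: "book"
Syllable breakdown: book
Counting: 1 part
= 1 syllable


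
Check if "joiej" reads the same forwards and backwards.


Word: "joiej"
Reversed: "jeioj"
Forward == Backward? joiej != jeioj
Palindrome = No


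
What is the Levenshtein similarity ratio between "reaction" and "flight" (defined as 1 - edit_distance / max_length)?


Word 1: "reaction" (length 8)
Word 2: "flight" (length 6)
One optimal edit sequence:
  1. delete 'r'  (+1)
  2. delete 'e'  (+1)
  3. substitute 'a' -> 'f'  (+1)
  4. substitute 'c' -> 'l'  (+1)
  5. substitute 't' -> 'i'  (+1)
  6. substitute 'i' -> 'g'  (+1)
  7. substitute 'o' -> 'h'  (+1)
  8. substitute 'n' -> 't'  (+1)
Edit distance = 8
Max length = max(8, 6) = 8
Similarity = 1 - 8/8
= 0.0000


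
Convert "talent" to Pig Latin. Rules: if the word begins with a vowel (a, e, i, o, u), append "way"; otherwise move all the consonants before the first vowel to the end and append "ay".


Word: "talent"
Starts with consonant(s) → move to end, add 'ay'
Consonant cluster: "t"
Pig Latin = "alenttay"


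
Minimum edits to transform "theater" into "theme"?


Word 1: "theater" (length 7)
Word 2: "theme" (length 5)
One optimal edit sequence (insert/delete/substitute each cost 1):
  1. keep 't'
  2. keep 'h'
  3. keep 'e'
  4. delete 'a'  (+1)
  5. substitute 't' -> 'm'  (+1)
  6. keep 'e'
  7. delete 'r'  (+1)
Total edit operations: 3
Edit distance = 3


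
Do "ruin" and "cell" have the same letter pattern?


Pattern of "ruin": [0, 1, 2, 3]
Pattern of "cell": [0, 1, 2, 2]
Patterns do not match
Same pattern = No


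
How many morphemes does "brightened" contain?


Word: "brightened"
Morphemes: bright + -en + -ed
Each morpheme carries meaning
= 3 morphemes


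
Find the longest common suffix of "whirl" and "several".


Word 1: "whirl"
Word 2: "several"
Comparing from end:
  Pos -1: 'l' == 'l'
  Pos -2: 'r' != 'a' (stop)
LCS = "l" (length 1)


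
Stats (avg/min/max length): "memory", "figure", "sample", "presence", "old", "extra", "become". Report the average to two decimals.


Lengths: "memory"=6, "figure"=6, "sample"=6, "presence"=8, "old"=3, "extra"=5, "become"=6
Sum = 40, Count = 7
Average = 40/7 = 5.71
= avg=5.71, min=3, max=8


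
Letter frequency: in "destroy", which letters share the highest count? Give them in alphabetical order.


Word: "destroy"
Letter counts:
  'd': 1
  'e': 1
  'o': 1
  'r': 1
  's': 1
  't': 1
  'y': 1
Maximum count = 1
Most frequent = 'd', 'e', 'o', 'r', 's', 't', 'y' (1 time each)


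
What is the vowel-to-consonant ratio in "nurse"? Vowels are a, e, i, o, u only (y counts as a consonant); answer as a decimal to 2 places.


Word: "nurse"
Vowels (a,e,i,o,u): 2
Consonants: 3
Ratio = 2/3
= 0.67


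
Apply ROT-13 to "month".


Word: "month"
Shift: 13
Each letter → (letter + shift) mod 26:
  'm' (12) + 13 = 25 → 'z'
  'o' (14) + 13 = 1 → 'b'
  'n' (13) + 13 = 0 → 'a'
  't' (19) + 13 = 6 → 'g'
  'h' (7) + 13 = 20 → 'u'
Result = "zbagu"


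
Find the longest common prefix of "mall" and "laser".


Word 1: "mall"
Word 2: "laser"
Comparing from start:
  Pos 0: 'm' != 'l' (stop)
LCP = "" (length 0)


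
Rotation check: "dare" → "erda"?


Word: "dare", Candidate: "erda"
Method: check if candidate is substring of word+word
"daredare" contains "erda"? No
Is rotation = No


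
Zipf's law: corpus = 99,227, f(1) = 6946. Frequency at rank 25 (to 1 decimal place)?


Zipf's law: f(r) = f(1) / r
f(1) = 6946
f(25) = 6946 / 25
= 277.8 occurrences


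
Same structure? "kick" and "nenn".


Pattern of "kick": [0, 1, 2, 0]
Pattern of "nenn": [0, 1, 0, 0]
Patterns do not match
Same pattern = No


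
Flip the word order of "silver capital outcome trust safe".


Original: "silver capital outcome trust safe"
Words (1..n): silver | capital | outcome | trust | safe
Reversed (n..1): safe | trust | outcome | capital | silver
Result = "safe trust outcome capital silver"
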